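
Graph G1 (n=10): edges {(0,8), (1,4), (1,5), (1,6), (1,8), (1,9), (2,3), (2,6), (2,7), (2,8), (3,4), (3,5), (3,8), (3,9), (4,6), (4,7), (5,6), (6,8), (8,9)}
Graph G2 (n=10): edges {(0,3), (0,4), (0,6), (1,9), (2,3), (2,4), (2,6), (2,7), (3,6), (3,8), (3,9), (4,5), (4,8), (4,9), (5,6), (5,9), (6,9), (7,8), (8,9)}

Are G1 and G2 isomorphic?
Yes, isomorphic

The graphs are isomorphic.
One valid mapping φ: V(G1) → V(G2): 0→1, 1→6, 2→8, 3→4, 4→2, 5→0, 6→3, 7→7, 8→9, 9→5

Verify φ preserves adjacency — for each edge of G1, its image is an edge of G2:
  (0,8) → (φ(0),φ(8)) = (1,9) ∈ E(G2) ✓
  (1,4) → (φ(1),φ(4)) = (2,6) ∈ E(G2) ✓
  (1,5) → (φ(1),φ(5)) = (0,6) ∈ E(G2) ✓
  (1,6) → (φ(1),φ(6)) = (3,6) ∈ E(G2) ✓
  (1,8) → (φ(1),φ(8)) = (6,9) ∈ E(G2) ✓
  (1,9) → (φ(1),φ(9)) = (5,6) ∈ E(G2) ✓
  (2,3) → (φ(2),φ(3)) = (4,8) ∈ E(G2) ✓
  (2,6) → (φ(2),φ(6)) = (3,8) ∈ E(G2) ✓
  (2,7) → (φ(2),φ(7)) = (7,8) ∈ E(G2) ✓
  (2,8) → (φ(2),φ(8)) = (8,9) ∈ E(G2) ✓
  (3,4) → (φ(3),φ(4)) = (2,4) ∈ E(G2) ✓
  (3,5) → (φ(3),φ(5)) = (0,4) ∈ E(G2) ✓
  (3,8) → (φ(3),φ(8)) = (4,9) ∈ E(G2) ✓
  (3,9) → (φ(3),φ(9)) = (4,5) ∈ E(G2) ✓
  (4,6) → (φ(4),φ(6)) = (2,3) ∈ E(G2) ✓
  (4,7) → (φ(4),φ(7)) = (2,7) ∈ E(G2) ✓
  (5,6) → (φ(5),φ(6)) = (0,3) ∈ E(G2) ✓
  (6,8) → (φ(6),φ(8)) = (3,9) ∈ E(G2) ✓
  (8,9) → (φ(8),φ(9)) = (5,9) ∈ E(G2) ✓
All 19 edges of G1 map to edges of G2, and |E(G1)| = |E(G2)| = 19, so φ is a bijection on edges as well as vertices. Hence G1 ≅ G2.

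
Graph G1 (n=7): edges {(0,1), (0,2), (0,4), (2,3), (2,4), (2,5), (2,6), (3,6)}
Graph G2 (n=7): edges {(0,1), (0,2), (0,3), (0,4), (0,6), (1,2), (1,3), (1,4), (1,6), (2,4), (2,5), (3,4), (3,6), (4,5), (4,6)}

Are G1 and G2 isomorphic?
No, not isomorphic

The graphs are NOT isomorphic.

Counting triangles (3-cliques): G1 has 2, G2 has 14.
Triangle count is an isomorphism invariant, so differing triangle counts rule out isomorphism.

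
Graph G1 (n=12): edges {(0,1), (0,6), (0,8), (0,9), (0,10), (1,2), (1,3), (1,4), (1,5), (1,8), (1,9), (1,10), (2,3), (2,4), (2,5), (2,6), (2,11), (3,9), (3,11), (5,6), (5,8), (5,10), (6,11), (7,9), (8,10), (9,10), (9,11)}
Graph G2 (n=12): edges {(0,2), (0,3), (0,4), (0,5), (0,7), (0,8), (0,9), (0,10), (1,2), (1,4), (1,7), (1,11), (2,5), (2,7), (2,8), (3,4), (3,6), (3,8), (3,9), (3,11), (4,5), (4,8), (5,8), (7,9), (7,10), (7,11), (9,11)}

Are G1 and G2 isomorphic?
Yes, isomorphic

The graphs are isomorphic.
One valid mapping φ: V(G1) → V(G2): 0→4, 1→0, 2→7, 3→9, 4→10, 5→2, 6→1, 7→6, 8→5, 9→3, 10→8, 11→11

Verify φ preserves adjacency — for each edge of G1, its image is an edge of G2:
  (0,1) → (φ(0),φ(1)) = (0,4) ∈ E(G2) ✓
  (0,6) → (φ(0),φ(6)) = (1,4) ∈ E(G2) ✓
  (0,8) → (φ(0),φ(8)) = (4,5) ∈ E(G2) ✓
  (0,9) → (φ(0),φ(9)) = (3,4) ∈ E(G2) ✓
  (0,10) → (φ(0),φ(10)) = (4,8) ∈ E(G2) ✓
  (1,2) → (φ(1),φ(2)) = (0,7) ∈ E(G2) ✓
  (1,3) → (φ(1),φ(3)) = (0,9) ∈ E(G2) ✓
  (1,4) → (φ(1),φ(4)) = (0,10) ∈ E(G2) ✓
  (1,5) → (φ(1),φ(5)) = (0,2) ∈ E(G2) ✓
  (1,8) → (φ(1),φ(8)) = (0,5) ∈ E(G2) ✓
  (1,9) → (φ(1),φ(9)) = (0,3) ∈ E(G2) ✓
  (1,10) → (φ(1),φ(10)) = (0,8) ∈ E(G2) ✓
  (2,3) → (φ(2),φ(3)) = (7,9) ∈ E(G2) ✓
  (2,4) → (φ(2),φ(4)) = (7,10) ∈ E(G2) ✓
  (2,5) → (φ(2),φ(5)) = (2,7) ∈ E(G2) ✓
  (2,6) → (φ(2),φ(6)) = (1,7) ∈ E(G2) ✓
  (2,11) → (φ(2),φ(11)) = (7,11) ∈ E(G2) ✓
  (3,9) → (φ(3),φ(9)) = (3,9) ∈ E(G2) ✓
  (3,11) → (φ(3),φ(11)) = (9,11) ∈ E(G2) ✓
  (5,6) → (φ(5),φ(6)) = (1,2) ∈ E(G2) ✓
  (5,8) → (φ(5),φ(8)) = (2,5) ∈ E(G2) ✓
  (5,10) → (φ(5),φ(10)) = (2,8) ∈ E(G2) ✓
  (6,11) → (φ(6),φ(11)) = (1,11) ∈ E(G2) ✓
  (7,9) → (φ(7),φ(9)) = (3,6) ∈ E(G2) ✓
  (8,10) → (φ(8),φ(10)) = (5,8) ∈ E(G2) ✓
  (9,10) → (φ(9),φ(10)) = (3,8) ∈ E(G2) ✓
  (9,11) → (φ(9),φ(11)) = (3,11) ∈ E(G2) ✓
All 27 edges of G1 map to edges of G2, and |E(G1)| = |E(G2)| = 27, so φ is a bijection on edges as well as vertices. Hence G1 ≅ G2.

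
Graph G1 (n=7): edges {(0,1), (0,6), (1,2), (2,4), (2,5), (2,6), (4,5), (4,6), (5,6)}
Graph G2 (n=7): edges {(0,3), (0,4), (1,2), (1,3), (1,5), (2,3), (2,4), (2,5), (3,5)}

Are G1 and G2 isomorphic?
Yes, isomorphic

The graphs are isomorphic.
One valid mapping φ: V(G1) → V(G2): 0→4, 1→0, 2→3, 3→6, 4→5, 5→1, 6→2

Verify φ preserves adjacency — for each edge of G1, its image is an edge of G2:
  (0,1) → (φ(0),φ(1)) = (0,4) ∈ E(G2) ✓
  (0,6) → (φ(0),φ(6)) = (2,4) ∈ E(G2) ✓
  (1,2) → (φ(1),φ(2)) = (0,3) ∈ E(G2) ✓
  (2,4) → (φ(2),φ(4)) = (3,5) ∈ E(G2) ✓
  (2,5) → (φ(2),φ(5)) = (1,3) ∈ E(G2) ✓
  (2,6) → (φ(2),φ(6)) = (2,3) ∈ E(G2) ✓
  (4,5) → (φ(4),φ(5)) = (1,5) ∈ E(G2) ✓
  (4,6) → (φ(4),φ(6)) = (2,5) ∈ E(G2) ✓
  (5,6) → (φ(5),φ(6)) = (1,2) ∈ E(G2) ✓
All 9 edges of G1 map to edges of G2, and |E(G1)| = |E(G2)| = 9, so φ is a bijection on edges as well as vertices. Hence G1 ≅ G2.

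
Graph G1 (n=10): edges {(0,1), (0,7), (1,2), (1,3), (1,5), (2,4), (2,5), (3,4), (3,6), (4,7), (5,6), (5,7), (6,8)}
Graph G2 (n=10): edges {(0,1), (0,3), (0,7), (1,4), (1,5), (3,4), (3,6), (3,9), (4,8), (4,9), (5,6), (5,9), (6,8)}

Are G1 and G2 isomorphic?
Yes, isomorphic

The graphs are isomorphic.
One valid mapping φ: V(G1) → V(G2): 0→8, 1→4, 2→9, 3→1, 4→5, 5→3, 6→0, 7→6, 8→7, 9→2

Verify φ preserves adjacency — for each edge of G1, its image is an edge of G2:
  (0,1) → (φ(0),φ(1)) = (4,8) ∈ E(G2) ✓
  (0,7) → (φ(0),φ(7)) = (6,8) ∈ E(G2) ✓
  (1,2) → (φ(1),φ(2)) = (4,9) ∈ E(G2) ✓
  (1,3) → (φ(1),φ(3)) = (1,4) ∈ E(G2) ✓
  (1,5) → (φ(1),φ(5)) = (3,4) ∈ E(G2) ✓
  (2,4) → (φ(2),φ(4)) = (5,9) ∈ E(G2) ✓
  (2,5) → (φ(2),φ(5)) = (3,9) ∈ E(G2) ✓
  (3,4) → (φ(3),φ(4)) = (1,5) ∈ E(G2) ✓
  (3,6) → (φ(3),φ(6)) = (0,1) ∈ E(G2) ✓
  (4,7) → (φ(4),φ(7)) = (5,6) ∈ E(G2) ✓
  (5,6) → (φ(5),φ(6)) = (0,3) ∈ E(G2) ✓
  (5,7) → (φ(5),φ(7)) = (3,6) ∈ E(G2) ✓
  (6,8) → (φ(6),φ(8)) = (0,7) ∈ E(G2) ✓
All 13 edges of G1 map to edges of G2, and |E(G1)| = |E(G2)| = 13, so φ is a bijection on edges as well as vertices. Hence G1 ≅ G2.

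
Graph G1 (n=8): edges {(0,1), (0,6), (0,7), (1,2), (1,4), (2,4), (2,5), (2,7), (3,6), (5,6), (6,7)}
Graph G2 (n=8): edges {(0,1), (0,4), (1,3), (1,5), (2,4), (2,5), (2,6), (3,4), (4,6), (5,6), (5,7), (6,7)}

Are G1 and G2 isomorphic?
No, not isomorphic

The graphs are NOT isomorphic.

Counting triangles (3-cliques): G1 has 2, G2 has 3.
Triangle count is an isomorphism invariant, so differing triangle counts rule out isomorphism.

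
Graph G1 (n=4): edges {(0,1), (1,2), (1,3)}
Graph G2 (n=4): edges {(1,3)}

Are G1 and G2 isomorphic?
No, not isomorphic

The graphs are NOT isomorphic.

Counting edges: G1 has 3 edge(s); G2 has 1 edge(s).
Edge count is an isomorphism invariant (a bijection on vertices induces a bijection on edges), so differing edge counts rule out isomorphism.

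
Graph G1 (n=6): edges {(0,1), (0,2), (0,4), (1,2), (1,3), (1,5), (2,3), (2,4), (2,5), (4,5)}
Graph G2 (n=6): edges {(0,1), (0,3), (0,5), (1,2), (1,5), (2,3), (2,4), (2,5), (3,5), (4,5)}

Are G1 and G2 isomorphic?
Yes, isomorphic

The graphs are isomorphic.
One valid mapping φ: V(G1) → V(G2): 0→1, 1→2, 2→5, 3→4, 4→0, 5→3

Verify φ preserves adjacency — for each edge of G1, its image is an edge of G2:
  (0,1) → (φ(0),φ(1)) = (1,2) ∈ E(G2) ✓
  (0,2) → (φ(0),φ(2)) = (1,5) ∈ E(G2) ✓
  (0,4) → (φ(0),φ(4)) = (0,1) ∈ E(G2) ✓
  (1,2) → (φ(1),φ(2)) = (2,5) ∈ E(G2) ✓
  (1,3) → (φ(1),φ(3)) = (2,4) ∈ E(G2) ✓
  (1,5) → (φ(1),φ(5)) = (2,3) ∈ E(G2) ✓
  (2,3) → (φ(2),φ(3)) = (4,5) ∈ E(G2) ✓
  (2,4) → (φ(2),φ(4)) = (0,5) ∈ E(G2) ✓
  (2,5) → (φ(2),φ(5)) = (3,5) ∈ E(G2) ✓
  (4,5) → (φ(4),φ(5)) = (0,3) ∈ E(G2) ✓
All 10 edges of G1 map to edges of G2, and |E(G1)| = |E(G2)| = 10, so φ is a bijection on edges as well as vertices. Hence G1 ≅ G2.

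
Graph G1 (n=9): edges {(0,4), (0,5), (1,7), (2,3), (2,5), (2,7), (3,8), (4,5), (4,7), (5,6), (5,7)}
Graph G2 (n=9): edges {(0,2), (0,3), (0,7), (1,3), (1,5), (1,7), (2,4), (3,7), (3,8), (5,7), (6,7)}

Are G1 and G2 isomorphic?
Yes, isomorphic

The graphs are isomorphic.
One valid mapping φ: V(G1) → V(G2): 0→5, 1→8, 2→0, 3→2, 4→1, 5→7, 6→6, 7→3, 8→4

Verify φ preserves adjacency — for each edge of G1, its image is an edge of G2:
  (0,4) → (φ(0),φ(4)) = (1,5) ∈ E(G2) ✓
  (0,5) → (φ(0),φ(5)) = (5,7) ∈ E(G2) ✓
  (1,7) → (φ(1),φ(7)) = (3,8) ∈ E(G2) ✓
  (2,3) → (φ(2),φ(3)) = (0,2) ∈ E(G2) ✓
  (2,5) → (φ(2),φ(5)) = (0,7) ∈ E(G2) ✓
  (2,7) → (φ(2),φ(7)) = (0,3) ∈ E(G2) ✓
  (3,8) → (φ(3),φ(8)) = (2,4) ∈ E(G2) ✓
  (4,5) → (φ(4),φ(5)) = (1,7) ∈ E(G2) ✓
  (4,7) → (φ(4),φ(7)) = (1,3) ∈ E(G2) ✓
  (5,6) → (φ(5),φ(6)) = (6,7) ∈ E(G2) ✓
  (5,7) → (φ(5),φ(7)) = (3,7) ∈ E(G2) ✓
All 11 edges of G1 map to edges of G2, and |E(G1)| = |E(G2)| = 11, so φ is a bijection on edges as well as vertices. Hence G1 ≅ G2.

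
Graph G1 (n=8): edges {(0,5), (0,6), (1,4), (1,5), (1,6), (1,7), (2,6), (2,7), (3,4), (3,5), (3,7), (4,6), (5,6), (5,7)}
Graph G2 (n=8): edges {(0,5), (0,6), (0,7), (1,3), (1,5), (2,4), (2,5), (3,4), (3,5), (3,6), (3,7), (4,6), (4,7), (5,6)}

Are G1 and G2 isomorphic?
Yes, isomorphic

The graphs are isomorphic.
One valid mapping φ: V(G1) → V(G2): 0→1, 1→6, 2→2, 3→7, 4→0, 5→3, 6→5, 7→4

Verify φ preserves adjacency — for each edge of G1, its image is an edge of G2:
  (0,5) → (φ(0),φ(5)) = (1,3) ∈ E(G2) ✓
  (0,6) → (φ(0),φ(6)) = (1,5) ∈ E(G2) ✓
  (1,4) → (φ(1),φ(4)) = (0,6) ∈ E(G2) ✓
  (1,5) → (φ(1),φ(5)) = (3,6) ∈ E(G2) ✓
  (1,6) → (φ(1),φ(6)) = (5,6) ∈ E(G2) ✓
  (1,7) → (φ(1),φ(7)) = (4,6) ∈ E(G2) ✓
  (2,6) → (φ(2),φ(6)) = (2,5) ∈ E(G2) ✓
  (2,7) → (φ(2),φ(7)) = (2,4) ∈ E(G2) ✓
  (3,4) → (φ(3),φ(4)) = (0,7) ∈ E(G2) ✓
  (3,5) → (φ(3),φ(5)) = (3,7) ∈ E(G2) ✓
  (3,7) → (φ(3),φ(7)) = (4,7) ∈ E(G2) ✓
  (4,6) → (φ(4),φ(6)) = (0,5) ∈ E(G2) ✓
  (5,6) → (φ(5),φ(6)) = (3,5) ∈ E(G2) ✓
  (5,7) → (φ(5),φ(7)) = (3,4) ∈ E(G2) ✓
All 14 edges of G1 map to edges of G2, and |E(G1)| = |E(G2)| = 14, so φ is a bijection on edges as well as vertices. Hence G1 ≅ G2.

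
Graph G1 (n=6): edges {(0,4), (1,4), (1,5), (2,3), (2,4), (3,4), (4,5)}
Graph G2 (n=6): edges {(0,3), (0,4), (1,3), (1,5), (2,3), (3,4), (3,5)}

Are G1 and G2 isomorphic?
Yes, isomorphic

The graphs are isomorphic.
One valid mapping φ: V(G1) → V(G2): 0→2, 1→0, 2→5, 3→1, 4→3, 5→4

Verify φ preserves adjacency — for each edge of G1, its image is an edge of G2:
  (0,4) → (φ(0),φ(4)) = (2,3) ∈ E(G2) ✓
  (1,4) → (φ(1),φ(4)) = (0,3) ∈ E(G2) ✓
  (1,5) → (φ(1),φ(5)) = (0,4) ∈ E(G2) ✓
  (2,3) → (φ(2),φ(3)) = (1,5) ∈ E(G2) ✓
  (2,4) → (φ(2),φ(4)) = (3,5) ∈ E(G2) ✓
  (3,4) → (φ(3),φ(4)) = (1,3) ∈ E(G2) ✓
  (4,5) → (φ(4),φ(5)) = (3,4) ∈ E(G2) ✓
All 7 edges of G1 map to edges of G2, and |E(G1)| = |E(G2)| = 7, so φ is a bijection on edges as well as vertices. Hence G1 ≅ G2.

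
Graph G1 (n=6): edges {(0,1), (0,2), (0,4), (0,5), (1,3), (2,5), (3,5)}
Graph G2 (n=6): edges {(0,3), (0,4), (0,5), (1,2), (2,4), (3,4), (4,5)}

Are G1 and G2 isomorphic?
No, not isomorphic

The graphs are NOT isomorphic.

Counting triangles (3-cliques): G1 has 1, G2 has 2.
Triangle count is an isomorphism invariant, so differing triangle counts rule out isomorphism.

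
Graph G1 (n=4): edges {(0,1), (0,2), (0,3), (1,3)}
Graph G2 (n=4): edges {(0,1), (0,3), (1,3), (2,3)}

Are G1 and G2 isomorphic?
Yes, isomorphic

The graphs are isomorphic.
One valid mapping φ: V(G1) → V(G2): 0→3, 1→0, 2→2, 3→1

Verify φ preserves adjacency — for each edge of G1, its image is an edge of G2:
  (0,1) → (φ(0),φ(1)) = (0,3) ∈ E(G2) ✓
  (0,2) → (φ(0),φ(2)) = (2,3) ∈ E(G2) ✓
  (0,3) → (φ(0),φ(3)) = (1,3) ∈ E(G2) ✓
  (1,3) → (φ(1),φ(3)) = (0,1) ∈ E(G2) ✓
All 4 edges of G1 map to edges of G2, and |E(G1)| = |E(G2)| = 4, so φ is a bijection on edges as well as vertices. Hence G1 ≅ G2.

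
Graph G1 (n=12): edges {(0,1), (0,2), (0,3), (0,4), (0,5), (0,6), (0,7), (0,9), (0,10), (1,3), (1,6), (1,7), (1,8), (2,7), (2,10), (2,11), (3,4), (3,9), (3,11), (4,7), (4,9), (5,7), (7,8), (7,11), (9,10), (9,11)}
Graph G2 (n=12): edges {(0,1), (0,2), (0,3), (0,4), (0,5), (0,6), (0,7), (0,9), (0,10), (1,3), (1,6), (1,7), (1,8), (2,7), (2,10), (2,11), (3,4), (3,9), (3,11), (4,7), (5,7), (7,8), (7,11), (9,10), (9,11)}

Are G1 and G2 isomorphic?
No, not isomorphic

The graphs are NOT isomorphic.

Counting edges: G1 has 26 edge(s); G2 has 25 edge(s).
Edge count is an isomorphism invariant (a bijection on vertices induces a bijection on edges), so differing edge counts rule out isomorphism.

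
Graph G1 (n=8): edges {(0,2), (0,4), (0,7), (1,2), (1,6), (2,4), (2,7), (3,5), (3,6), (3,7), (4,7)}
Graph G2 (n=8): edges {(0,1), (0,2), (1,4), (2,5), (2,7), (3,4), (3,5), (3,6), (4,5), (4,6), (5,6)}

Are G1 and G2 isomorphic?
Yes, isomorphic

The graphs are isomorphic.
One valid mapping φ: V(G1) → V(G2): 0→3, 1→1, 2→4, 3→2, 4→6, 5→7, 6→0, 7→5

Verify φ preserves adjacency — for each edge of G1, its image is an edge of G2:
  (0,2) → (φ(0),φ(2)) = (3,4) ∈ E(G2) ✓
  (0,4) → (φ(0),φ(4)) = (3,6) ∈ E(G2) ✓
  (0,7) → (φ(0),φ(7)) = (3,5) ∈ E(G2) ✓
  (1,2) → (φ(1),φ(2)) = (1,4) ∈ E(G2) ✓
  (1,6) → (φ(1),φ(6)) = (0,1) ∈ E(G2) ✓
  (2,4) → (φ(2),φ(4)) = (4,6) ∈ E(G2) ✓
  (2,7) → (φ(2),φ(7)) = (4,5) ∈ E(G2) ✓
  (3,5) → (φ(3),φ(5)) = (2,7) ∈ E(G2) ✓
  (3,6) → (φ(3),φ(6)) = (0,2) ∈ E(G2) ✓
  (3,7) → (φ(3),φ(7)) = (2,5) ∈ E(G2) ✓
  (4,7) → (φ(4),φ(7)) = (5,6) ∈ E(G2) ✓
All 11 edges of G1 map to edges of G2, and |E(G1)| = |E(G2)| = 11, so φ is a bijection on edges as well as vertices. Hence G1 ≅ G2.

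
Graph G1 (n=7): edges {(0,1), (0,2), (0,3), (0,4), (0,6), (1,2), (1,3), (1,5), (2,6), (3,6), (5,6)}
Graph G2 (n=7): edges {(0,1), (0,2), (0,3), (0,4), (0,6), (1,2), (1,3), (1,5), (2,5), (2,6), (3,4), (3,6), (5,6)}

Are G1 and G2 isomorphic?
No, not isomorphic

The graphs are NOT isomorphic.

Counting edges: G1 has 11 edge(s); G2 has 13 edge(s).
Edge count is an isomorphism invariant (a bijection on vertices induces a bijection on edges), so differing edge counts rule out isomorphism.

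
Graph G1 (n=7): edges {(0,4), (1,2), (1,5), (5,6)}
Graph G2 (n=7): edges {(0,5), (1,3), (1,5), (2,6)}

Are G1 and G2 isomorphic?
Yes, isomorphic

The graphs are isomorphic.
One valid mapping φ: V(G1) → V(G2): 0→2, 1→1, 2→3, 3→4, 4→6, 5→5, 6→0

Verify φ preserves adjacency — for each edge of G1, its image is an edge of G2:
  (0,4) → (φ(0),φ(4)) = (2,6) ∈ E(G2) ✓
  (1,2) → (φ(1),φ(2)) = (1,3) ∈ E(G2) ✓
  (1,5) → (φ(1),φ(5)) = (1,5) ∈ E(G2) ✓
  (5,6) → (φ(5),φ(6)) = (0,5) ∈ E(G2) ✓
All 4 edges of G1 map to edges of G2, and |E(G1)| = |E(G2)| = 4, so φ is a bijection on edges as well as vertices. Hence G1 ≅ G2.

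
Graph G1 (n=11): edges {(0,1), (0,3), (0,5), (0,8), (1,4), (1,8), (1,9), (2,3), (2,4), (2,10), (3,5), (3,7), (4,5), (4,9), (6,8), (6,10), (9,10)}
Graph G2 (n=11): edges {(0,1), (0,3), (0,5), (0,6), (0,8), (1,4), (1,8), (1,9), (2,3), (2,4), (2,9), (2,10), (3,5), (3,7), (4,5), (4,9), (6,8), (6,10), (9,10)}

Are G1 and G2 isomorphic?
No, not isomorphic

The graphs are NOT isomorphic.

Counting edges: G1 has 17 edge(s); G2 has 19 edge(s).
Edge count is an isomorphism invariant (a bijection on vertices induces a bijection on edges), so differing edge counts rule out isomorphism.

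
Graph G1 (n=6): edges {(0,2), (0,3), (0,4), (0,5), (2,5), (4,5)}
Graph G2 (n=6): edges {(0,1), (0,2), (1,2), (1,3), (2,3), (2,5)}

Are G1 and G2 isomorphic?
Yes, isomorphic

The graphs are isomorphic.
One valid mapping φ: V(G1) → V(G2): 0→2, 1→4, 2→0, 3→5, 4→3, 5→1

Verify φ preserves adjacency — for each edge of G1, its image is an edge of G2:
  (0,2) → (φ(0),φ(2)) = (0,2) ∈ E(G2) ✓
  (0,3) → (φ(0),φ(3)) = (2,5) ∈ E(G2) ✓
  (0,4) → (φ(0),φ(4)) = (2,3) ∈ E(G2) ✓
  (0,5) → (φ(0),φ(5)) = (1,2) ∈ E(G2) ✓
  (2,5) → (φ(2),φ(5)) = (0,1) ∈ E(G2) ✓
  (4,5) → (φ(4),φ(5)) = (1,3) ∈ E(G2) ✓
All 6 edges of G1 map to edges of G2, and |E(G1)| = |E(G2)| = 6, so φ is a bijection on edges as well as vertices. Hence G1 ≅ G2.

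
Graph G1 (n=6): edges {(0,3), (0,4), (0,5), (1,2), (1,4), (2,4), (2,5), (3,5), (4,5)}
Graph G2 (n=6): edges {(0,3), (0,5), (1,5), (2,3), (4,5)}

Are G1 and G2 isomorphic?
No, not isomorphic

The graphs are NOT isomorphic.

Counting triangles (3-cliques): G1 has 4, G2 has 0.
Triangle count is an isomorphism invariant, so differing triangle counts rule out isomorphism.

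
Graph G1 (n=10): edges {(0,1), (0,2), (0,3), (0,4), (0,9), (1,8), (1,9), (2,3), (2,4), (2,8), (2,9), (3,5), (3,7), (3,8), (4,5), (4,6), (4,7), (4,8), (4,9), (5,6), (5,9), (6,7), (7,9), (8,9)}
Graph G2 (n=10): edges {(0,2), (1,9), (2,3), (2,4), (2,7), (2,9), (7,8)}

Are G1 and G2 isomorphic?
No, not isomorphic

The graphs are NOT isomorphic.

Connected components of G1: 1 component(s) with vertex sets [[0, 1, 2, 3, 4, 5, 6, 7, 8, 9]], sizes [10].
Connected components of G2: 3 component(s) with vertex sets [[5], [6], [0, 1, 2, 3, 4, 7, 8, 9]], sizes [1, 1, 8].
The number of connected components (and the multiset of component sizes) is an isomorphism invariant — an isomorphism maps each component of G1 bijectively onto a component of G2. Since G1 has 1 component(s) and G2 has 3, they cannot be isomorphic.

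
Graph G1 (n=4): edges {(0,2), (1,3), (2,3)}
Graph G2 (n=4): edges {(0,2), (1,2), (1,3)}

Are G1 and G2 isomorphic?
Yes, isomorphic

The graphs are isomorphic.
One valid mapping φ: V(G1) → V(G2): 0→0, 1→3, 2→2, 3→1

Verify φ preserves adjacency — for each edge of G1, its image is an edge of G2:
  (0,2) → (φ(0),φ(2)) = (0,2) ∈ E(G2) ✓
  (1,3) → (φ(1),φ(3)) = (1,3) ∈ E(G2) ✓
  (2,3) → (φ(2),φ(3)) = (1,2) ∈ E(G2) ✓
All 3 edges of G1 map to edges of G2, and |E(G1)| = |E(G2)| = 3, so φ is a bijection on edges as well as vertices. Hence G1 ≅ G2.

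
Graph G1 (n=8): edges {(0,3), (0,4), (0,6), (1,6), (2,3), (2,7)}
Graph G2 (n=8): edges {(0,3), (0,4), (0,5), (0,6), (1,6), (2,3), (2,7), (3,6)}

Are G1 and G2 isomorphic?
No, not isomorphic

The graphs are NOT isomorphic.

Counting edges: G1 has 6 edge(s); G2 has 8 edge(s).
Edge count is an isomorphism invariant (a bijection on vertices induces a bijection on edges), so differing edge counts rule out isomorphism.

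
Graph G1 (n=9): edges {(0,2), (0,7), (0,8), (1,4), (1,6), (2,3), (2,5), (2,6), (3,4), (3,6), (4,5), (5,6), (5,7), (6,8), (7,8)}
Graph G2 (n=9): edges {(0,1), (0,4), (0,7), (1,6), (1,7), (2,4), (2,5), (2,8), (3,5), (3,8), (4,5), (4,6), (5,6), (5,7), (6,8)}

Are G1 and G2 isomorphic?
Yes, isomorphic

The graphs are isomorphic.
One valid mapping φ: V(G1) → V(G2): 0→0, 1→3, 2→4, 3→2, 4→8, 5→6, 6→5, 7→1, 8→7

Verify φ preserves adjacency — for each edge of G1, its image is an edge of G2:
  (0,2) → (φ(0),φ(2)) = (0,4) ∈ E(G2) ✓
  (0,7) → (φ(0),φ(7)) = (0,1) ∈ E(G2) ✓
  (0,8) → (φ(0),φ(8)) = (0,7) ∈ E(G2) ✓
  (1,4) → (φ(1),φ(4)) = (3,8) ∈ E(G2) ✓
  (1,6) → (φ(1),φ(6)) = (3,5) ∈ E(G2) ✓
  (2,3) → (φ(2),φ(3)) = (2,4) ∈ E(G2) ✓
  (2,5) → (φ(2),φ(5)) = (4,6) ∈ E(G2) ✓
  (2,6) → (φ(2),φ(6)) = (4,5) ∈ E(G2) ✓
  (3,4) → (φ(3),φ(4)) = (2,8) ∈ E(G2) ✓
  (3,6) → (φ(3),φ(6)) = (2,5) ∈ E(G2) ✓
  (4,5) → (φ(4),φ(5)) = (6,8) ∈ E(G2) ✓
  (5,6) → (φ(5),φ(6)) = (5,6) ∈ E(G2) ✓
  (5,7) → (φ(5),φ(7)) = (1,6) ∈ E(G2) ✓
  (6,8) → (φ(6),φ(8)) = (5,7) ∈ E(G2) ✓
  (7,8) → (φ(7),φ(8)) = (1,7) ∈ E(G2) ✓
All 15 edges of G1 map to edges of G2, and |E(G1)| = |E(G2)| = 15, so φ is a bijection on edges as well as vertices. Hence G1 ≅ G2.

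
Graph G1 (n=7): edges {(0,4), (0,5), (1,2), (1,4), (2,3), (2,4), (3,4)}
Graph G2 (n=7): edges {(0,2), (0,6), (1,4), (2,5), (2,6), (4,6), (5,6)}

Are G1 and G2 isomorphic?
Yes, isomorphic

The graphs are isomorphic.
One valid mapping φ: V(G1) → V(G2): 0→4, 1→0, 2→2, 3→5, 4→6, 5→1, 6→3

Verify φ preserves adjacency — for each edge of G1, its image is an edge of G2:
  (0,4) → (φ(0),φ(4)) = (4,6) ∈ E(G2) ✓
  (0,5) → (φ(0),φ(5)) = (1,4) ∈ E(G2) ✓
  (1,2) → (φ(1),φ(2)) = (0,2) ∈ E(G2) ✓
  (1,4) → (φ(1),φ(4)) = (0,6) ∈ E(G2) ✓
  (2,3) → (φ(2),φ(3)) = (2,5) ∈ E(G2) ✓
  (2,4) → (φ(2),φ(4)) = (2,6) ∈ E(G2) ✓
  (3,4) → (φ(3),φ(4)) = (5,6) ∈ E(G2) ✓
All 7 edges of G1 map to edges of G2, and |E(G1)| = |E(G2)| = 7, so φ is a bijection on edges as well as vertices. Hence G1 ≅ G2.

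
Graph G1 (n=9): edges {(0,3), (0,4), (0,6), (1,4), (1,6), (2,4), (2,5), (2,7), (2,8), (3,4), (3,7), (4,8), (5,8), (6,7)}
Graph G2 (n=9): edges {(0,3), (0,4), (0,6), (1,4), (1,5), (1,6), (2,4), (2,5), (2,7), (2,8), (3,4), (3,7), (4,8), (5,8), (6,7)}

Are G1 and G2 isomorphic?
No, not isomorphic

The graphs are NOT isomorphic.

Counting edges: G1 has 14 edge(s); G2 has 15 edge(s).
Edge count is an isomorphism invariant (a bijection on vertices induces a bijection on edges), so differing edge counts rule out isomorphism.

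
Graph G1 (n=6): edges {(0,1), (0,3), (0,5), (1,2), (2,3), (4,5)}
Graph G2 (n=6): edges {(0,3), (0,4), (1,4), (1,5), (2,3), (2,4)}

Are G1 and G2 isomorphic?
Yes, isomorphic

The graphs are isomorphic.
One valid mapping φ: V(G1) → V(G2): 0→4, 1→2, 2→3, 3→0, 4→5, 5→1

Verify φ preserves adjacency — for each edge of G1, its image is an edge of G2:
  (0,1) → (φ(0),φ(1)) = (2,4) ∈ E(G2) ✓
  (0,3) → (φ(0),φ(3)) = (0,4) ∈ E(G2) ✓
  (0,5) → (φ(0),φ(5)) = (1,4) ∈ E(G2) ✓
  (1,2) → (φ(1),φ(2)) = (2,3) ∈ E(G2) ✓
  (2,3) → (φ(2),φ(3)) = (0,3) ∈ E(G2) ✓
  (4,5) → (φ(4),φ(5)) = (1,5) ∈ E(G2) ✓
All 6 edges of G1 map to edges of G2, and |E(G1)| = |E(G2)| = 6, so φ is a bijection on edges as well as vertices. Hence G1 ≅ G2.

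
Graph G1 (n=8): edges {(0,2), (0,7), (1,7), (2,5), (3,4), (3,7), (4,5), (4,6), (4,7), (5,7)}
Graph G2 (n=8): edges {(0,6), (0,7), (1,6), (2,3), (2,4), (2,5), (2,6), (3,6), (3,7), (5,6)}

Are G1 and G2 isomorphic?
Yes, isomorphic

The graphs are isomorphic.
One valid mapping φ: V(G1) → V(G2): 0→0, 1→1, 2→7, 3→5, 4→2, 5→3, 6→4, 7→6

Verify φ preserves adjacency — for each edge of G1, its image is an edge of G2:
  (0,2) → (φ(0),φ(2)) = (0,7) ∈ E(G2) ✓
  (0,7) → (φ(0),φ(7)) = (0,6) ∈ E(G2) ✓
  (1,7) → (φ(1),φ(7)) = (1,6) ∈ E(G2) ✓
  (2,5) → (φ(2),φ(5)) = (3,7) ∈ E(G2) ✓
  (3,4) → (φ(3),φ(4)) = (2,5) ∈ E(G2) ✓
  (3,7) → (φ(3),φ(7)) = (5,6) ∈ E(G2) ✓
  (4,5) → (φ(4),φ(5)) = (2,3) ∈ E(G2) ✓
  (4,6) → (φ(4),φ(6)) = (2,4) ∈ E(G2) ✓
  (4,7) → (φ(4),φ(7)) = (2,6) ∈ E(G2) ✓
  (5,7) → (φ(5),φ(7)) = (3,6) ∈ E(G2) ✓
All 10 edges of G1 map to edges of G2, and |E(G1)| = |E(G2)| = 10, so φ is a bijection on edges as well as vertices. Hence G1 ≅ G2.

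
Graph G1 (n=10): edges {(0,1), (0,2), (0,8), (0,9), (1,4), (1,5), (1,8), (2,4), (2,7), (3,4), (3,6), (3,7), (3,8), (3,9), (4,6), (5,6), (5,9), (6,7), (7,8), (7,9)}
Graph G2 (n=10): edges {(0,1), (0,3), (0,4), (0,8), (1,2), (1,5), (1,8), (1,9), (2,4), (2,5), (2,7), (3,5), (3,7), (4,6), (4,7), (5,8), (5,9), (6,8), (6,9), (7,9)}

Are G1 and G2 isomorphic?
Yes, isomorphic

The graphs are isomorphic.
One valid mapping φ: V(G1) → V(G2): 0→7, 1→4, 2→3, 3→1, 4→0, 5→6, 6→8, 7→5, 8→2, 9→9

Verify φ preserves adjacency — for each edge of G1, its image is an edge of G2:
  (0,1) → (φ(0),φ(1)) = (4,7) ∈ E(G2) ✓
  (0,2) → (φ(0),φ(2)) = (3,7) ∈ E(G2) ✓
  (0,8) → (φ(0),φ(8)) = (2,7) ∈ E(G2) ✓
  (0,9) → (φ(0),φ(9)) = (7,9) ∈ E(G2) ✓
  (1,4) → (φ(1),φ(4)) = (0,4) ∈ E(G2) ✓
  (1,5) → (φ(1),φ(5)) = (4,6) ∈ E(G2) ✓
  (1,8) → (φ(1),φ(8)) = (2,4) ∈ E(G2) ✓
  (2,4) → (φ(2),φ(4)) = (0,3) ∈ E(G2) ✓
  (2,7) → (φ(2),φ(7)) = (3,5) ∈ E(G2) ✓
  (3,4) → (φ(3),φ(4)) = (0,1) ∈ E(G2) ✓
  (3,6) → (φ(3),φ(6)) = (1,8) ∈ E(G2) ✓
  (3,7) → (φ(3),φ(7)) = (1,5) ∈ E(G2) ✓
  (3,8) → (φ(3),φ(8)) = (1,2) ∈ E(G2) ✓
  (3,9) → (φ(3),φ(9)) = (1,9) ∈ E(G2) ✓
  (4,6) → (φ(4),φ(6)) = (0,8) ∈ E(G2) ✓
  (5,6) → (φ(5),φ(6)) = (6,8) ∈ E(G2) ✓
  (5,9) → (φ(5),φ(9)) = (6,9) ∈ E(G2) ✓
  (6,7) → (φ(6),φ(7)) = (5,8) ∈ E(G2) ✓
  (7,8) → (φ(7),φ(8)) = (2,5) ∈ E(G2) ✓
  (7,9) → (φ(7),φ(9)) = (5,9) ∈ E(G2) ✓
All 20 edges of G1 map to edges of G2, and |E(G1)| = |E(G2)| = 20, so φ is a bijection on edges as well as vertices. Hence G1 ≅ G2.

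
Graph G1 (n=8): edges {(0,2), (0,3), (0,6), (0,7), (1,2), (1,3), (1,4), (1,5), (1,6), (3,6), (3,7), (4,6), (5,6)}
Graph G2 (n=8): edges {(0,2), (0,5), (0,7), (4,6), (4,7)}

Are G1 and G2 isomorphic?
No, not isomorphic

The graphs are NOT isomorphic.

Counting triangles (3-cliques): G1 has 5, G2 has 0.
Triangle count is an isomorphism invariant, so differing triangle counts rule out isomorphism.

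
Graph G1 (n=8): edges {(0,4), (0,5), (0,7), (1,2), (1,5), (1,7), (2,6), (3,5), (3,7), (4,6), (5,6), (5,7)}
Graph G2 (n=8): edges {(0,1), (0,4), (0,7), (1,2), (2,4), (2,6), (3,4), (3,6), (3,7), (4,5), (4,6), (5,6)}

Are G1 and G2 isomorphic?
Yes, isomorphic

The graphs are isomorphic.
One valid mapping φ: V(G1) → V(G2): 0→3, 1→2, 2→1, 3→5, 4→7, 5→4, 6→0, 7→6

Verify φ preserves adjacency — for each edge of G1, its image is an edge of G2:
  (0,4) → (φ(0),φ(4)) = (3,7) ∈ E(G2) ✓
  (0,5) → (φ(0),φ(5)) = (3,4) ∈ E(G2) ✓
  (0,7) → (φ(0),φ(7)) = (3,6) ∈ E(G2) ✓
  (1,2) → (φ(1),φ(2)) = (1,2) ∈ E(G2) ✓
  (1,5) → (φ(1),φ(5)) = (2,4) ∈ E(G2) ✓
  (1,7) → (φ(1),φ(7)) = (2,6) ∈ E(G2) ✓
  (2,6) → (φ(2),φ(6)) = (0,1) ∈ E(G2) ✓
  (3,5) → (φ(3),φ(5)) = (4,5) ∈ E(G2) ✓
  (3,7) → (φ(3),φ(7)) = (5,6) ∈ E(G2) ✓
  (4,6) → (φ(4),φ(6)) = (0,7) ∈ E(G2) ✓
  (5,6) → (φ(5),φ(6)) = (0,4) ∈ E(G2) ✓
  (5,7) → (φ(5),φ(7)) = (4,6) ∈ E(G2) ✓
All 12 edges of G1 map to edges of G2, and |E(G1)| = |E(G2)| = 12, so φ is a bijection on edges as well as vertices. Hence G1 ≅ G2.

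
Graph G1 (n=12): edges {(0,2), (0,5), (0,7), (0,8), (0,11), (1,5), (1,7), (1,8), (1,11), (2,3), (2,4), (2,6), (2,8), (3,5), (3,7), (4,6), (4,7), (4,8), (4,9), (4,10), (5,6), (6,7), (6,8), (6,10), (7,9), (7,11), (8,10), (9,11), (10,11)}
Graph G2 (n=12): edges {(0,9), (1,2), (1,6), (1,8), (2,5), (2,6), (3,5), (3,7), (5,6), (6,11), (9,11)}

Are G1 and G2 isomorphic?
No, not isomorphic

The graphs are NOT isomorphic.

Connected components of G1: 1 component(s) with vertex sets [[0, 1, 2, 3, 4, 5, 6, 7, 8, 9, 10, 11]], sizes [12].
Connected components of G2: 3 component(s) with vertex sets [[4], [10], [0, 1, 2, 3, 5, 6, 7, 8, 9, 11]], sizes [1, 1, 10].
The number of connected components (and the multiset of component sizes) is an isomorphism invariant — an isomorphism maps each component of G1 bijectively onto a component of G2. Since G1 has 1 component(s) and G2 has 3, they cannot be isomorphic.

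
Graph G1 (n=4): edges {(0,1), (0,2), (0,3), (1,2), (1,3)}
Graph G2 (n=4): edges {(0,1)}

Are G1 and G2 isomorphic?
No, not isomorphic

The graphs are NOT isomorphic.

Connected components of G1: 1 component(s) with vertex sets [[0, 1, 2, 3]], sizes [4].
Connected components of G2: 3 component(s) with vertex sets [[2], [3], [0, 1]], sizes [1, 1, 2].
The number of connected components (and the multiset of component sizes) is an isomorphism invariant — an isomorphism maps each component of G1 bijectively onto a component of G2. Since G1 has 1 component(s) and G2 has 3, they cannot be isomorphic.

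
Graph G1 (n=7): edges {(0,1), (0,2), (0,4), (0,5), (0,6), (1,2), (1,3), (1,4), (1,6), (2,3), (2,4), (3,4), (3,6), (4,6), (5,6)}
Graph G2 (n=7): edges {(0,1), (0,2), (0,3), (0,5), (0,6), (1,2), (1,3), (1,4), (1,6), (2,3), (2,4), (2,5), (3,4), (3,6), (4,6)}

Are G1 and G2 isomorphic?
Yes, isomorphic

The graphs are isomorphic.
One valid mapping φ: V(G1) → V(G2): 0→2, 1→3, 2→4, 3→6, 4→1, 5→5, 6→0

Verify φ preserves adjacency — for each edge of G1, its image is an edge of G2:
  (0,1) → (φ(0),φ(1)) = (2,3) ∈ E(G2) ✓
  (0,2) → (φ(0),φ(2)) = (2,4) ∈ E(G2) ✓
  (0,4) → (φ(0),φ(4)) = (1,2) ∈ E(G2) ✓
  (0,5) → (φ(0),φ(5)) = (2,5) ∈ E(G2) ✓
  (0,6) → (φ(0),φ(6)) = (0,2) ∈ E(G2) ✓
  (1,2) → (φ(1),φ(2)) = (3,4) ∈ E(G2) ✓
  (1,3) → (φ(1),φ(3)) = (3,6) ∈ E(G2) ✓
  (1,4) → (φ(1),φ(4)) = (1,3) ∈ E(G2) ✓
  (1,6) → (φ(1),φ(6)) = (0,3) ∈ E(G2) ✓
  (2,3) → (φ(2),φ(3)) = (4,6) ∈ E(G2) ✓
  (2,4) → (φ(2),φ(4)) = (1,4) ∈ E(G2) ✓
  (3,4) → (φ(3),φ(4)) = (1,6) ∈ E(G2) ✓
  (3,6) → (φ(3),φ(6)) = (0,6) ∈ E(G2) ✓
  (4,6) → (φ(4),φ(6)) = (0,1) ∈ E(G2) ✓
  (5,6) → (φ(5),φ(6)) = (0,5) ∈ E(G2) ✓
All 15 edges of G1 map to edges of G2, and |E(G1)| = |E(G2)| = 15, so φ is a bijection on edges as well as vertices. Hence G1 ≅ G2.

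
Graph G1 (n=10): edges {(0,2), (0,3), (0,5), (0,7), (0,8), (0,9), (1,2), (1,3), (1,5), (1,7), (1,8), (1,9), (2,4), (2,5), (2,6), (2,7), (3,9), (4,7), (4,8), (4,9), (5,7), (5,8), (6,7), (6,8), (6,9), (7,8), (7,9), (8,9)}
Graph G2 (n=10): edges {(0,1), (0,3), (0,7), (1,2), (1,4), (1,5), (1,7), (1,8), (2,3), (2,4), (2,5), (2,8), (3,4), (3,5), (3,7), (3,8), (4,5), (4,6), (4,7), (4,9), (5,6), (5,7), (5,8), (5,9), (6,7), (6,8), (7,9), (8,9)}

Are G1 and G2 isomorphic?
Yes, isomorphic

The graphs are isomorphic.
One valid mapping φ: V(G1) → V(G2): 0→3, 1→1, 2→8, 3→0, 4→6, 5→2, 6→9, 7→5, 8→4, 9→7

Verify φ preserves adjacency — for each edge of G1, its image is an edge of G2:
  (0,2) → (φ(0),φ(2)) = (3,8) ∈ E(G2) ✓
  (0,3) → (φ(0),φ(3)) = (0,3) ∈ E(G2) ✓
  (0,5) → (φ(0),φ(5)) = (2,3) ∈ E(G2) ✓
  (0,7) → (φ(0),φ(7)) = (3,5) ∈ E(G2) ✓
  (0,8) → (φ(0),φ(8)) = (3,4) ∈ E(G2) ✓
  (0,9) → (φ(0),φ(9)) = (3,7) ∈ E(G2) ✓
  (1,2) → (φ(1),φ(2)) = (1,8) ∈ E(G2) ✓
  (1,3) → (φ(1),φ(3)) = (0,1) ∈ E(G2) ✓
  (1,5) → (φ(1),φ(5)) = (1,2) ∈ E(G2) ✓
  (1,7) → (φ(1),φ(7)) = (1,5) ∈ E(G2) ✓
  (1,8) → (φ(1),φ(8)) = (1,4) ∈ E(G2) ✓
  (1,9) → (φ(1),φ(9)) = (1,7) ∈ E(G2) ✓
  (2,4) → (φ(2),φ(4)) = (6,8) ∈ E(G2) ✓
  (2,5) → (φ(2),φ(5)) = (2,8) ∈ E(G2) ✓
  (2,6) → (φ(2),φ(6)) = (8,9) ∈ E(G2) ✓
  (2,7) → (φ(2),φ(7)) = (5,8) ∈ E(G2) ✓
  (3,9) → (φ(3),φ(9)) = (0,7) ∈ E(G2) ✓
  (4,7) → (φ(4),φ(7)) = (5,6) ∈ E(G2) ✓
  (4,8) → (φ(4),φ(8)) = (4,6) ∈ E(G2) ✓
  (4,9) → (φ(4),φ(9)) = (6,7) ∈ E(G2) ✓
  (5,7) → (φ(5),φ(7)) = (2,5) ∈ E(G2) ✓
  (5,8) → (φ(5),φ(8)) = (2,4) ∈ E(G2) ✓
  (6,7) → (φ(6),φ(7)) = (5,9) ∈ E(G2) ✓
  (6,8) → (φ(6),φ(8)) = (4,9) ∈ E(G2) ✓
  (6,9) → (φ(6),φ(9)) = (7,9) ∈ E(G2) ✓
  (7,8) → (φ(7),φ(8)) = (4,5) ∈ E(G2) ✓
  (7,9) → (φ(7),φ(9)) = (5,7) ∈ E(G2) ✓
  (8,9) → (φ(8),φ(9)) = (4,7) ∈ E(G2) ✓
All 28 edges of G1 map to edges of G2, and |E(G1)| = |E(G2)| = 28, so φ is a bijection on edges as well as vertices. Hence G1 ≅ G2.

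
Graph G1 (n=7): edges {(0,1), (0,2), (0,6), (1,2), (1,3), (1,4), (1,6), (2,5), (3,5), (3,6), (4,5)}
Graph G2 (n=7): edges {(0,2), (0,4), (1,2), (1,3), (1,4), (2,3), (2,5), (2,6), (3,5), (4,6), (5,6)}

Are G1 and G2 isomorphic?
Yes, isomorphic

The graphs are isomorphic.
One valid mapping φ: V(G1) → V(G2): 0→5, 1→2, 2→6, 3→1, 4→0, 5→4, 6→3

Verify φ preserves adjacency — for each edge of G1, its image is an edge of G2:
  (0,1) → (φ(0),φ(1)) = (2,5) ∈ E(G2) ✓
  (0,2) → (φ(0),φ(2)) = (5,6) ∈ E(G2) ✓
  (0,6) → (φ(0),φ(6)) = (3,5) ∈ E(G2) ✓
  (1,2) → (φ(1),φ(2)) = (2,6) ∈ E(G2) ✓
  (1,3) → (φ(1),φ(3)) = (1,2) ∈ E(G2) ✓
  (1,4) → (φ(1),φ(4)) = (0,2) ∈ E(G2) ✓
  (1,6) → (φ(1),φ(6)) = (2,3) ∈ E(G2) ✓
  (2,5) → (φ(2),φ(5)) = (4,6) ∈ E(G2) ✓
  (3,5) → (φ(3),φ(5)) = (1,4) ∈ E(G2) ✓
  (3,6) → (φ(3),φ(6)) = (1,3) ∈ E(G2) ✓
  (4,5) → (φ(4),φ(5)) = (0,4) ∈ E(G2) ✓
All 11 edges of G1 map to edges of G2, and |E(G1)| = |E(G2)| = 11, so φ is a bijection on edges as well as vertices. Hence G1 ≅ G2.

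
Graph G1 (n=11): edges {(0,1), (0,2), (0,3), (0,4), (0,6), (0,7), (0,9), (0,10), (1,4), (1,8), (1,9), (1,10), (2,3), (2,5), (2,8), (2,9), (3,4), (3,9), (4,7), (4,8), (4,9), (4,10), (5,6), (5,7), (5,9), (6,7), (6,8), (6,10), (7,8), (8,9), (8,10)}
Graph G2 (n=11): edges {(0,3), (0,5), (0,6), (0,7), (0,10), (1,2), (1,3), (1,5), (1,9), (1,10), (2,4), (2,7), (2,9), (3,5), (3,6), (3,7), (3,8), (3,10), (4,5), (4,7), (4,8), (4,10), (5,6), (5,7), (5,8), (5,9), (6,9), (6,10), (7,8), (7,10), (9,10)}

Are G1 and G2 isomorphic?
Yes, isomorphic

The graphs are isomorphic.
One valid mapping φ: V(G1) → V(G2): 0→5, 1→0, 2→4, 3→8, 4→3, 5→2, 6→9, 7→1, 8→10, 9→7, 10→6

Verify φ preserves adjacency — for each edge of G1, its image is an edge of G2:
  (0,1) → (φ(0),φ(1)) = (0,5) ∈ E(G2) ✓
  (0,2) → (φ(0),φ(2)) = (4,5) ∈ E(G2) ✓
  (0,3) → (φ(0),φ(3)) = (5,8) ∈ E(G2) ✓
  (0,4) → (φ(0),φ(4)) = (3,5) ∈ E(G2) ✓
  (0,6) → (φ(0),φ(6)) = (5,9) ∈ E(G2) ✓
  (0,7) → (φ(0),φ(7)) = (1,5) ∈ E(G2) ✓
  (0,9) → (φ(0),φ(9)) = (5,7) ∈ E(G2) ✓
  (0,10) → (φ(0),φ(10)) = (5,6) ∈ E(G2) ✓
  (1,4) → (φ(1),φ(4)) = (0,3) ∈ E(G2) ✓
  (1,8) → (φ(1),φ(8)) = (0,10) ∈ E(G2) ✓
  (1,9) → (φ(1),φ(9)) = (0,7) ∈ E(G2) ✓
  (1,10) → (φ(1),φ(10)) = (0,6) ∈ E(G2) ✓
  (2,3) → (φ(2),φ(3)) = (4,8) ∈ E(G2) ✓
  (2,5) → (φ(2),φ(5)) = (2,4) ∈ E(G2) ✓
  (2,8) → (φ(2),φ(8)) = (4,10) ∈ E(G2) ✓
  (2,9) → (φ(2),φ(9)) = (4,7) ∈ E(G2) ✓
  (3,4) → (φ(3),φ(4)) = (3,8) ∈ E(G2) ✓
  (3,9) → (φ(3),φ(9)) = (7,8) ∈ E(G2) ✓
  (4,7) → (φ(4),φ(7)) = (1,3) ∈ E(G2) ✓
  (4,8) → (φ(4),φ(8)) = (3,10) ∈ E(G2) ✓
  (4,9) → (φ(4),φ(9)) = (3,7) ∈ E(G2) ✓
  (4,10) → (φ(4),φ(10)) = (3,6) ∈ E(G2) ✓
  (5,6) → (φ(5),φ(6)) = (2,9) ∈ E(G2) ✓
  (5,7) → (φ(5),φ(7)) = (1,2) ∈ E(G2) ✓
  (5,9) → (φ(5),φ(9)) = (2,7) ∈ E(G2) ✓
  (6,7) → (φ(6),φ(7)) = (1,9) ∈ E(G2) ✓
  (6,8) → (φ(6),φ(8)) = (9,10) ∈ E(G2) ✓
  (6,10) → (φ(6),φ(10)) = (6,9) ∈ E(G2) ✓
  (7,8) → (φ(7),φ(8)) = (1,10) ∈ E(G2) ✓
  (8,9) → (φ(8),φ(9)) = (7,10) ∈ E(G2) ✓
  (8,10) → (φ(8),φ(10)) = (6,10) ∈ E(G2) ✓
All 31 edges of G1 map to edges of G2, and |E(G1)| = |E(G2)| = 31, so φ is a bijection on edges as well as vertices. Hence G1 ≅ G2.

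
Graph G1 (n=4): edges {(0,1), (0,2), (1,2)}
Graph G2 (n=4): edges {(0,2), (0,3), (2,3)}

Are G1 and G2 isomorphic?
Yes, isomorphic

The graphs are isomorphic.
One valid mapping φ: V(G1) → V(G2): 0→0, 1→3, 2→2, 3→1

Verify φ preserves adjacency — for each edge of G1, its image is an edge of G2:
  (0,1) → (φ(0),φ(1)) = (0,3) ∈ E(G2) ✓
  (0,2) → (φ(0),φ(2)) = (0,2) ∈ E(G2) ✓
  (1,2) → (φ(1),φ(2)) = (2,3) ∈ E(G2) ✓
All 3 edges of G1 map to edges of G2, and |E(G1)| = |E(G2)| = 3, so φ is a bijection on edges as well as vertices. Hence G1 ≅ G2.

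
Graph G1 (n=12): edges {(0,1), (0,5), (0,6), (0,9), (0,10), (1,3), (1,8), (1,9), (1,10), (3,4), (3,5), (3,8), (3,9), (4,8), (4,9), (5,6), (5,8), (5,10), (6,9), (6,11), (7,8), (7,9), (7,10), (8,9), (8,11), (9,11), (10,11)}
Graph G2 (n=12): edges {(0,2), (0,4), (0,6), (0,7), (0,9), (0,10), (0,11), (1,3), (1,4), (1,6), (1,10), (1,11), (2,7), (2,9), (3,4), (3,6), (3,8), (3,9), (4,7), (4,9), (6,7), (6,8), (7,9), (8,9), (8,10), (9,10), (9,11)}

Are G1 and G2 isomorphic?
Yes, isomorphic

The graphs are isomorphic.
One valid mapping φ: V(G1) → V(G2): 0→3, 1→4, 2→5, 3→7, 4→2, 5→6, 6→8, 7→11, 8→0, 9→9, 10→1, 11→10

Verify φ preserves adjacency — for each edge of G1, its image is an edge of G2:
  (0,1) → (φ(0),φ(1)) = (3,4) ∈ E(G2) ✓
  (0,5) → (φ(0),φ(5)) = (3,6) ∈ E(G2) ✓
  (0,6) → (φ(0),φ(6)) = (3,8) ∈ E(G2) ✓
  (0,9) → (φ(0),φ(9)) = (3,9) ∈ E(G2) ✓
  (0,10) → (φ(0),φ(10)) = (1,3) ∈ E(G2) ✓
  (1,3) → (φ(1),φ(3)) = (4,7) ∈ E(G2) ✓
  (1,8) → (φ(1),φ(8)) = (0,4) ∈ E(G2) ✓
  (1,9) → (φ(1),φ(9)) = (4,9) ∈ E(G2) ✓
  (1,10) → (φ(1),φ(10)) = (1,4) ∈ E(G2) ✓
  (3,4) → (φ(3),φ(4)) = (2,7) ∈ E(G2) ✓
  (3,5) → (φ(3),φ(5)) = (6,7) ∈ E(G2) ✓
  (3,8) → (φ(3),φ(8)) = (0,7) ∈ E(G2) ✓
  (3,9) → (φ(3),φ(9)) = (7,9) ∈ E(G2) ✓
  (4,8) → (φ(4),φ(8)) = (0,2) ∈ E(G2) ✓
  (4,9) → (φ(4),φ(9)) = (2,9) ∈ E(G2) ✓
  (5,6) → (φ(5),φ(6)) = (6,8) ∈ E(G2) ✓
  (5,8) → (φ(5),φ(8)) = (0,6) ∈ E(G2) ✓
  (5,10) → (φ(5),φ(10)) = (1,6) ∈ E(G2) ✓
  (6,9) → (φ(6),φ(9)) = (8,9) ∈ E(G2) ✓
  (6,11) → (φ(6),φ(11)) = (8,10) ∈ E(G2) ✓
  (7,8) → (φ(7),φ(8)) = (0,11) ∈ E(G2) ✓
  (7,9) → (φ(7),φ(9)) = (9,11) ∈ E(G2) ✓
  (7,10) → (φ(7),φ(10)) = (1,11) ∈ E(G2) ✓
  (8,9) → (φ(8),φ(9)) = (0,9) ∈ E(G2) ✓
  (8,11) → (φ(8),φ(11)) = (0,10) ∈ E(G2) ✓
  (9,11) → (φ(9),φ(11)) = (9,10) ∈ E(G2) ✓
  (10,11) → (φ(10),φ(11)) = (1,10) ∈ E(G2) ✓
All 27 edges of G1 map to edges of G2, and |E(G1)| = |E(G2)| = 27, so φ is a bijection on edges as well as vertices. Hence G1 ≅ G2.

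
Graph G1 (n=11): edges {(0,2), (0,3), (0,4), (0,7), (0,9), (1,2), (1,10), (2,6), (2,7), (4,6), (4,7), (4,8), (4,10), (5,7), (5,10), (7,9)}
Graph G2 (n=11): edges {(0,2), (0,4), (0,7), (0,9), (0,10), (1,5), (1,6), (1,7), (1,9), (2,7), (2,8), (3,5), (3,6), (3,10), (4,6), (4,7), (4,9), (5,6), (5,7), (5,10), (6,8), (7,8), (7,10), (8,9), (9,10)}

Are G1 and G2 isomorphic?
No, not isomorphic

The graphs are NOT isomorphic.

Degrees in G1: deg(0)=5, deg(1)=2, deg(2)=4, deg(3)=1, deg(4)=5, deg(5)=2, deg(6)=2, deg(7)=5, deg(8)=1, deg(9)=2, deg(10)=3.
Sorted degree sequence of G1: [5, 5, 5, 4, 3, 2, 2, 2, 2, 1, 1].
Degrees in G2: deg(0)=5, deg(1)=4, deg(2)=3, deg(3)=3, deg(4)=4, deg(5)=5, deg(6)=5, deg(7)=7, deg(8)=4, deg(9)=5, deg(10)=5.
Sorted degree sequence of G2: [7, 5, 5, 5, 5, 5, 4, 4, 4, 3, 3].
The (sorted) degree sequence is an isomorphism invariant, so since G1 and G2 have different degree sequences they cannot be isomorphic.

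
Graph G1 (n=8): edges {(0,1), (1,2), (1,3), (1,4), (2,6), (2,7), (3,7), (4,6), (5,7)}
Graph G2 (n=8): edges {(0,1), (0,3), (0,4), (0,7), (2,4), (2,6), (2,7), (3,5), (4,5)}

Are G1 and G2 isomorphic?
Yes, isomorphic

The graphs are isomorphic.
One valid mapping φ: V(G1) → V(G2): 0→1, 1→0, 2→4, 3→7, 4→3, 5→6, 6→5, 7→2

Verify φ preserves adjacency — for each edge of G1, its image is an edge of G2:
  (0,1) → (φ(0),φ(1)) = (0,1) ∈ E(G2) ✓
  (1,2) → (φ(1),φ(2)) = (0,4) ∈ E(G2) ✓
  (1,3) → (φ(1),φ(3)) = (0,7) ∈ E(G2) ✓
  (1,4) → (φ(1),φ(4)) = (0,3) ∈ E(G2) ✓
  (2,6) → (φ(2),φ(6)) = (4,5) ∈ E(G2) ✓
  (2,7) → (φ(2),φ(7)) = (2,4) ∈ E(G2) ✓
  (3,7) → (φ(3),φ(7)) = (2,7) ∈ E(G2) ✓
  (4,6) → (φ(4),φ(6)) = (3,5) ∈ E(G2) ✓
  (5,7) → (φ(5),φ(7)) = (2,6) ∈ E(G2) ✓
All 9 edges of G1 map to edges of G2, and |E(G1)| = |E(G2)| = 9, so φ is a bijection on edges as well as vertices. Hence G1 ≅ G2.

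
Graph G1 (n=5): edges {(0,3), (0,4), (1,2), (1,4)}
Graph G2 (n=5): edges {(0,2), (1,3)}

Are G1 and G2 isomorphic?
No, not isomorphic

The graphs are NOT isomorphic.

Degrees in G1: deg(0)=2, deg(1)=2, deg(2)=1, deg(3)=1, deg(4)=2.
Sorted degree sequence of G1: [2, 2, 2, 1, 1].
Degrees in G2: deg(0)=1, deg(1)=1, deg(2)=1, deg(3)=1, deg(4)=0.
Sorted degree sequence of G2: [1, 1, 1, 1, 0].
The (sorted) degree sequence is an isomorphism invariant, so since G1 and G2 have different degree sequences they cannot be isomorphic.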